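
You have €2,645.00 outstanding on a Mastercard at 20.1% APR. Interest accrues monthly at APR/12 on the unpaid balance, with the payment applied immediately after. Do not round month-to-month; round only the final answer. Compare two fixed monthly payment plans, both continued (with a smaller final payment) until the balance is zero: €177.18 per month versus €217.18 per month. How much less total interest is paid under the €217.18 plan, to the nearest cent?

€86.26

Monthly rate r = 20.1%/12 = 1.675% = 0.01675.
At €177.18/mo: n = ⌈−ln(1 − rB₀/P)/ln(1+r)⌉ = 18 payments (last €57.45); total interest = total paid − €2,645.00 = €424.51.
At €217.18/mo: 14 payments (last €159.91); total interest €338.25.
Interest saved = €424.51 − €338.25 = €86.26.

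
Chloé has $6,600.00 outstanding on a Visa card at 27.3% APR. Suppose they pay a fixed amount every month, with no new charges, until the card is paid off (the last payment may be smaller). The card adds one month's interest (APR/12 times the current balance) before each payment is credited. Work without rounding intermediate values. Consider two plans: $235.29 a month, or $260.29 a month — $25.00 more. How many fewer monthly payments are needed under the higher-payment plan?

7 fewer payments

Monthly rate r = 27.3%/12 = 2.275% = 0.02275.
At $235.29/mo: n = ⌈−ln(1 − rB₀/P)/ln(1+r)⌉ = 46 payments (last $44.79); total interest = total paid − $6,600.00 = $4,032.84.
At $260.29/mo: 39 payments (last $61.05); total interest $3,352.07.
Payments saved = 46 − 39 = 7.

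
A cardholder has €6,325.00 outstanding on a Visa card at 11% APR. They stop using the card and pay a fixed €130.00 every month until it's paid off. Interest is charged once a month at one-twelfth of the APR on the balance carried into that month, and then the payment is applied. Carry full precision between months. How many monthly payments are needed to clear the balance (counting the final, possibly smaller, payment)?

65 months

Monthly rate r = 11%/12 = 0.916667% = 0.00916667.
Recurrence: B ← B·(1+r) − €130.00.
Month 1: interest €57.98; balance after payment €6,252.98.
Month 2: interest €57.32; balance after payment €6,180.30.
Closed form: n = −ln(1 − rB₀/P)/ln(1+r) = −ln(0.55401)/ln(1.00917) ≈ 64.722, so the balance reaches zero during payment 65.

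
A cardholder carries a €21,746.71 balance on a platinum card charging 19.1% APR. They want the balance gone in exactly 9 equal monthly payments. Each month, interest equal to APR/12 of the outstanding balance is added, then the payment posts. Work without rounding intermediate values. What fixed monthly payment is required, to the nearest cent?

Monthly rate r = 19.1%/12 = 1.59167% = 0.0159167.
Level-payment amortization: P = B₀·r / (1 − (1+r)^(−n)) = 21746.71·0.0159167 / (1 − 1.01592^(−9)).
Denominator 1 − (1+r)^(−9) = 0.13248452.
P = 346.135 / 0.13248452 ≈ 2612.65.

€2,612.65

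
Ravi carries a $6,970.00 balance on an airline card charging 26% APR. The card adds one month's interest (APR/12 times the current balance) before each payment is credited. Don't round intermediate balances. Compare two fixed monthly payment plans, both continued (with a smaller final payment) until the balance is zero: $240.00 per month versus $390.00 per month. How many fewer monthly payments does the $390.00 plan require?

24 fewer payments

Monthly rate r = 26%/12 = 2.16667% = 0.0216667.
At $240.00/mo: n = ⌈−ln(1 − rB₀/P)/ln(1+r)⌉ = 47 payments (last $69.58); total interest = total paid − $6,970.00 = $4,139.58.
At $390.00/mo: 23 payments (last $331.25); total interest $1,941.25.
Payments saved = 47 − 23 = 24.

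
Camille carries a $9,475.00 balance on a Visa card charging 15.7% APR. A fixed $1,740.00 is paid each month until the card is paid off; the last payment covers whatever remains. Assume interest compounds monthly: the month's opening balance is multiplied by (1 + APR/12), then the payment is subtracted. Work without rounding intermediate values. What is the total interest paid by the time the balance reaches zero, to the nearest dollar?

$421

Monthly rate r = 15.7%/12 = 1.30833% = 0.0130833.
Payoff takes n = ⌈−ln(1 − rB₀/P)/ln(1+r)⌉ = ⌈5.686⌉ = 6 payments; the last is $1,196.05.
Total paid = 5·$1,740.00 + $1,196.05 = $9,896.05.
Total interest = total paid − principal = $9,896.05 − $9,475.00 = $421.05.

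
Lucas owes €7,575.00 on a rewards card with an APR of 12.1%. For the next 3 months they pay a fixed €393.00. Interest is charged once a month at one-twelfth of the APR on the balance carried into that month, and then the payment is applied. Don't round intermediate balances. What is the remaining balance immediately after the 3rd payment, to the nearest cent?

Monthly rate r = 12.1%/12 = 1.00833% = 0.0100833.
Each month: B ← B·(1+r) − €393.00.
Month 1: interest €76.38; balance after payment €7,258.38.
Month 2: interest €73.19; balance after payment €6,938.57.
Month 3: interest €69.96; balance after payment €6,615.53.

€6,615.53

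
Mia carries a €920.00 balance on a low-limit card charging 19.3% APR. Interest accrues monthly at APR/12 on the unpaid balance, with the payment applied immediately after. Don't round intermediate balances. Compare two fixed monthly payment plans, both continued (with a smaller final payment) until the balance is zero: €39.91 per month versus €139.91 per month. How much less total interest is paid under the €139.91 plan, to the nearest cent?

Monthly rate r = 19.3%/12 = 1.60833% = 0.0160833.
At €39.91/mo: n = ⌈−ln(1 − rB₀/P)/ln(1+r)⌉ = 30 payments (last €1.32); total interest = total paid − €920.00 = €238.71.
At €139.91/mo: 8 payments (last €0.81); total interest €60.18.
Interest saved = €238.71 − €60.18 = €178.53.

€178.53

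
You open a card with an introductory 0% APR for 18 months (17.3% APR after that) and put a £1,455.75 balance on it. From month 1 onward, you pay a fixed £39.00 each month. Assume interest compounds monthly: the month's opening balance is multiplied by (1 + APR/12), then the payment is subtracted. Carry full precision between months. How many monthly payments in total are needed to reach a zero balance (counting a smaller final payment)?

Promo months 1–18 at r₀ = 0%/12 = 0; months 19+ at r₁ = 17.3%/12 = 0.0144167.
After month 18 (no interest yet): B = £1,455.75 − 18·£39.00 = £753.75.
Then at r₁ with £39.00/mo: n₂ = −ln(1 − r₁·B/P)/ln(1+r₁) ≈ 22.82 → 23 more payments.

41 payments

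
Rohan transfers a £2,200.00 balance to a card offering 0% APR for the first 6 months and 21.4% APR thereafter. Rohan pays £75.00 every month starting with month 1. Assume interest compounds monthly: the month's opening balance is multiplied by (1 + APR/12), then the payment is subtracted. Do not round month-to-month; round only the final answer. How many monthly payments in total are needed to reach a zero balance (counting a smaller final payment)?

Promo months 1–6 at r₀ = 0%/12 = 0; months 7+ at r₁ = 21.4%/12 = 0.0178333.
After month 6 (no interest yet): B = £2,200.00 − 6·£75.00 = £1,750.00.
Then at r₁ with £75.00/mo: n₂ = −ln(1 − r₁·B/P)/ln(1+r₁) ≈ 30.44 → 31 more payments.

37 months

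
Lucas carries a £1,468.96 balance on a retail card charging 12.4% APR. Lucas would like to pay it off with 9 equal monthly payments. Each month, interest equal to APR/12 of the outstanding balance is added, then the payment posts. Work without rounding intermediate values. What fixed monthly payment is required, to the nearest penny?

Monthly rate r = 12.4%/12 = 1.03333% = 0.0103333.
Level-payment amortization: P = B₀·r / (1 − (1+r)^(−n)) = 1468.96·0.0103333 / (1 − 1.01033^(−9)).
Denominator 1 − (1+r)^(−9) = 0.0883715604.
P = 15.1793 / 0.0883715604 ≈ 171.77.

£171.77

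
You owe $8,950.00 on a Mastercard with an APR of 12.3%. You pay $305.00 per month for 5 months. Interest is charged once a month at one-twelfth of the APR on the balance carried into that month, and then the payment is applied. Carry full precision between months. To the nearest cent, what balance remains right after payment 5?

Monthly rate r = 12.3%/12 = 1.025% = 0.01025.
Each month: B ← B·(1+r) − $305.00.
Month 1: interest $91.74; balance after payment $8,736.74.
Month 2: interest $89.55; balance after payment $8,521.29.
Month 3: interest $87.34; balance after payment $8,303.63.
Month 4: interest $85.11; balance after payment $8,083.74.
Month 5: interest $82.86; balance after payment $7,861.60.

$7,861.60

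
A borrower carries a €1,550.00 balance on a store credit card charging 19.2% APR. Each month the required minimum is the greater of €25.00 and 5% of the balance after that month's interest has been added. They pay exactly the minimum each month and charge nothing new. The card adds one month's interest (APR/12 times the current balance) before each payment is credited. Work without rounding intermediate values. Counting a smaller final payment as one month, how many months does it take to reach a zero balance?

57 months

Monthly rate r = 19.2%/12 = 1.6% = 0.016.
While 5% of the post-interest balance exceeds €25.00, each month B ← (B·(1+r))·(1 − 0.05), i.e. B shrinks by the factor (1+r)·0.95 = 0.9652.
This holds for months 1–33. Entering month 34 the balance is €481.62; 5% of the post-interest balance is now below €25.00, so the flat €25.00 minimum applies from here.
From month 34 a fixed €25.00 at rate r clears €481.62 in 24 more payments. Total: 33 + 24 = 57 months.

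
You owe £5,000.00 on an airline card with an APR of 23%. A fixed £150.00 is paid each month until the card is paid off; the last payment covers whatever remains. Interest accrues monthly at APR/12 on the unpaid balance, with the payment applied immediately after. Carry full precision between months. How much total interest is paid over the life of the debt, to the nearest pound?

£3,048

Monthly rate r = 23%/12 = 1.91667% = 0.0191667.
Payoff takes n = ⌈−ln(1 − rB₀/P)/ln(1+r)⌉ = ⌈53.650⌉ = 54 payments; the last is £97.89.
Total paid = 53·£150.00 + £97.89 = £8,047.89.
Total interest = total paid − principal = £8,047.89 − £5,000.00 = £3,047.89.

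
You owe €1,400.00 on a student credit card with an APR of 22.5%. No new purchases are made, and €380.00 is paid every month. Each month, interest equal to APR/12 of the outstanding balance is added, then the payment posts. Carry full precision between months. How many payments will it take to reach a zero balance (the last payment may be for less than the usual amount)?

Monthly rate r = 22.5%/12 = 1.875% = 0.01875.
Recurrence: B ← B·(1+r) − €380.00.
Month 1: interest €26.25; balance after payment €1,046.25.
Month 2: interest €19.62; balance after payment €685.87.
Month 3: interest €12.86; balance after payment €318.73.
Month 4: interest €5.98; balance after payment €0.00.

4 payments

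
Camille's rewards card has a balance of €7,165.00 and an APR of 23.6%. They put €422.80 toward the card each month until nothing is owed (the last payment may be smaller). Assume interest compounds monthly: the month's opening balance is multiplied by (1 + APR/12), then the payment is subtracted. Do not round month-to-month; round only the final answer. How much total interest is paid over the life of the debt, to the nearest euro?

€1,636

Monthly rate r = 23.6%/12 = 1.96667% = 0.0196667.
Payoff takes n = ⌈−ln(1 − rB₀/P)/ln(1+r)⌉ = ⌈20.815⌉ = 21 payments; the last is €345.20.
Total paid = 20·€422.80 + €345.20 = €8,801.20.
Total interest = total paid − principal = €8,801.20 − €7,165.00 = €1,636.20.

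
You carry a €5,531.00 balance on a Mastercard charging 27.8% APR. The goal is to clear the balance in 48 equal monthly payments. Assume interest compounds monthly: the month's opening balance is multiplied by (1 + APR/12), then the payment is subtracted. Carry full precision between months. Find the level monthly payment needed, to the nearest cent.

€192.13

Monthly rate r = 27.8%/12 = 2.31667% = 0.0231667.
Level-payment amortization: P = B₀·r / (1 − (1+r)^(−n)) = 5531.00·0.0231667 / (1 − 1.02317^(−48)).
Denominator 1 − (1+r)^(−48) = 0.66690078.
P = 128.135 / 0.66690078 ≈ 192.13.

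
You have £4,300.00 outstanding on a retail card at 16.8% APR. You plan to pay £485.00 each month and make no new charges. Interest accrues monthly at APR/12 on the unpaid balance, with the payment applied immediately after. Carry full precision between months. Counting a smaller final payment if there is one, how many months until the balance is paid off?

Monthly rate r = 16.8%/12 = 1.4% = 0.014.
Recurrence: B ← B·(1+r) − £485.00.
Month 1: interest £60.20; balance after payment £3,875.20.
Month 2: interest £54.25; balance after payment £3,444.45.
Closed form: n = −ln(1 − rB₀/P)/ln(1+r) = −ln(0.87588)/ln(1.014) ≈ 9.533, so the balance reaches zero during payment 10.

10 months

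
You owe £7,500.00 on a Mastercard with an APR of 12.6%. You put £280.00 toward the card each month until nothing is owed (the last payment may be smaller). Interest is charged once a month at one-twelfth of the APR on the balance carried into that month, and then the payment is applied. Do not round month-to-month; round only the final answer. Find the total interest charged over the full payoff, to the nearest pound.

Monthly rate r = 12.6%/12 = 1.05% = 0.0105.
Payoff takes n = ⌈−ln(1 − rB₀/P)/ln(1+r)⌉ = ⌈31.616⌉ = 32 payments; the last is £172.94.
Total paid = 31·£280.00 + £172.94 = £8,852.94.
Total interest = total paid − principal = £8,852.94 − £7,500.00 = £1,352.94.

£1,353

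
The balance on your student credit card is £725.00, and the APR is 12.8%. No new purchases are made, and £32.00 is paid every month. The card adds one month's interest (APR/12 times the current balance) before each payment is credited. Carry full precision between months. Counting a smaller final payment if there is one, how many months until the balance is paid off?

Monthly rate r = 12.8%/12 = 1.06667% = 0.0106667.
Recurrence: B ← B·(1+r) − £32.00.
Month 1: interest £7.73; balance after payment £700.73.
Month 2: interest £7.47; balance after payment £676.21.
Closed form: n = −ln(1 − rB₀/P)/ln(1+r) = −ln(0.75833)/ln(1.01067) ≈ 26.072, so the balance reaches zero during payment 27.

27 payments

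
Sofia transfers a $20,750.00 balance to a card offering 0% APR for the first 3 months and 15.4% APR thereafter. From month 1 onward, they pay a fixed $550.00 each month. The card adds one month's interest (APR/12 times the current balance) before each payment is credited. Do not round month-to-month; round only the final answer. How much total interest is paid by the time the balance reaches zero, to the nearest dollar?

Promo months 1–3 at r₀ = 0%/12 = 0; months 4+ at r₁ = 15.4%/12 = 0.0128333.
After month 3 (no interest yet): B = $20,750.00 − 3·$550.00 = $19,100.00.
Then at r₁ with $550.00/mo: n₂ = −ln(1 − r₁·B/P)/ln(1+r₁) ≈ 46.27 → 47 more payments.
Total paid = 49·$550.00 + $147.84 = $27,097.84; interest = $27,097.84 − $20,750.00 = $6,347.84.

$6,348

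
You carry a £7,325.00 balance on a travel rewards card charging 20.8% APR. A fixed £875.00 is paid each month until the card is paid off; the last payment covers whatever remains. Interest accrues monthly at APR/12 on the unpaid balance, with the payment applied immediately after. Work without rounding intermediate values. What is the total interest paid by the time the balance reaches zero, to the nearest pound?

£658

Monthly rate r = 20.8%/12 = 1.73333% = 0.0173333.
Payoff takes n = ⌈−ln(1 − rB₀/P)/ln(1+r)⌉ = ⌈9.123⌉ = 10 payments; the last is £108.40.
Total paid = 9·£875.00 + £108.40 = £7,983.40.
Total interest = total paid − principal = £7,983.40 − £7,325.00 = £658.40.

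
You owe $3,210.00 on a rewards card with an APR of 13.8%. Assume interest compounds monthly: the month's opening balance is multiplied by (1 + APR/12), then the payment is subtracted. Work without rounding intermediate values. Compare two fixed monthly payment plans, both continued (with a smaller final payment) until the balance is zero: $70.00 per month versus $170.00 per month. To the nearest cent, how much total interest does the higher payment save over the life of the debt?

$948.00

Monthly rate r = 13.8%/12 = 1.15% = 0.0115.
At $70.00/mo: n = ⌈−ln(1 − rB₀/P)/ln(1+r)⌉ = 66 payments (last $37.94); total interest = total paid − $3,210.00 = $1,377.94.
At $170.00/mo: 22 payments (last $69.94); total interest $429.94.
Interest saved = $1,377.94 − $429.94 = $948.00.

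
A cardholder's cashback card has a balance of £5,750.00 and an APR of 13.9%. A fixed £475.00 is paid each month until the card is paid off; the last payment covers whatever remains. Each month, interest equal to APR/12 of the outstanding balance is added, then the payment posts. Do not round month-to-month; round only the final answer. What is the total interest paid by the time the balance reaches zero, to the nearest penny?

Monthly rate r = 13.9%/12 = 1.15833% = 0.0115833.
Payoff takes n = ⌈−ln(1 − rB₀/P)/ln(1+r)⌉ = ⌈13.118⌉ = 14 payments; the last is £56.38.
Total paid = 13·£475.00 + £56.38 = £6,231.38.
Total interest = total paid − principal = £6,231.38 − £5,750.00 = £481.38.

£481.38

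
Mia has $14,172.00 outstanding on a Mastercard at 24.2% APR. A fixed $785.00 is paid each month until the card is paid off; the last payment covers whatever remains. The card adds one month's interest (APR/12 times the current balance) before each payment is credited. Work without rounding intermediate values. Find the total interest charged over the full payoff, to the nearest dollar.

Monthly rate r = 24.2%/12 = 2.01667% = 0.0201667.
Payoff takes n = ⌈−ln(1 − rB₀/P)/ln(1+r)⌉ = ⌈22.673⌉ = 23 payments; the last is $529.69.
Total paid = 22·$785.00 + $529.69 = $17,799.69.
Total interest = total paid − principal = $17,799.69 − $14,172.00 = $3,627.69.

$3,628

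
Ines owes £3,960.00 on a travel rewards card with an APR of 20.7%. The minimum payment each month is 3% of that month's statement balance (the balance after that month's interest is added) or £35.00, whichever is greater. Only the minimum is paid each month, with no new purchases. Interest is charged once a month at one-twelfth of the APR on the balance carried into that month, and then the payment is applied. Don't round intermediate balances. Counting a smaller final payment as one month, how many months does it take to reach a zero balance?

142 months

Monthly rate r = 20.7%/12 = 1.725% = 0.01725.
While 3% of the post-interest balance exceeds £35.00, each month B ← (B·(1+r))·(1 − 0.03), i.e. B shrinks by the factor (1+r)·0.97 = 0.98673.
This holds for months 1–93. Entering month 94 the balance is £1,143.52; 3% of the post-interest balance is now below £35.00, so the flat £35.00 minimum applies from here.
From month 94 a fixed £35.00 at rate r clears £1,143.52 in 49 more payments. Total: 93 + 49 = 142 months.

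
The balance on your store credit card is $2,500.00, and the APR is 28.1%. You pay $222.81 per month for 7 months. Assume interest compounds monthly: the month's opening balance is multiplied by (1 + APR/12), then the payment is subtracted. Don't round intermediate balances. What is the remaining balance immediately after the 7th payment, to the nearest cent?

$1,266.12

Monthly rate r = 28.1%/12 = 2.34167% = 0.0234167.
Each month: B ← B·(1+r) − $222.81.
Month 1: interest $58.54; balance after payment $2,335.73.
Month 2: interest $54.70; balance after payment $2,167.62.
Month 3: interest $50.76; balance after payment $1,995.57.
Month 4: interest $46.73; balance after payment $1,819.48.
Month 5: interest $42.61; balance after payment $1,639.28.
Month 6: interest $38.39; balance after payment $1,454.86.
Month 7: interest $34.07; balance after payment $1,266.12.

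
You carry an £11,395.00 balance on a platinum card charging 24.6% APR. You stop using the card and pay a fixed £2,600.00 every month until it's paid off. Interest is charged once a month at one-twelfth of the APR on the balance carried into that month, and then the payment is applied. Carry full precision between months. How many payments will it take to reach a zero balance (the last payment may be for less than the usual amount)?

5 months

Monthly rate r = 24.6%/12 = 2.05% = 0.0205.
Recurrence: B ← B·(1+r) − £2,600.00.
Month 1: interest £233.60; balance after payment £9,028.60.
Month 2: interest £185.09; balance after payment £6,613.68.
Month 3: interest £135.58; balance after payment £4,149.26.
Month 4: interest £85.06; balance after payment £1,634.32.
Month 5: interest £33.50; balance after payment £0.00.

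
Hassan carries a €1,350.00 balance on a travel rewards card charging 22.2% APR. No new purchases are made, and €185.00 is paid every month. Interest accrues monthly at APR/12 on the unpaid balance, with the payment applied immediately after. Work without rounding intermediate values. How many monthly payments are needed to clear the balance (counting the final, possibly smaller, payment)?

Monthly rate r = 22.2%/12 = 1.85% = 0.0185.
Recurrence: B ← B·(1+r) − €185.00.
Month 1: interest €24.97; balance after payment €1,189.97.
Month 2: interest €22.01; balance after payment €1,026.99.
Closed form: n = −ln(1 − rB₀/P)/ln(1+r) = −ln(0.865)/ln(1.0185) ≈ 7.912, so the balance reaches zero during payment 8.

8 months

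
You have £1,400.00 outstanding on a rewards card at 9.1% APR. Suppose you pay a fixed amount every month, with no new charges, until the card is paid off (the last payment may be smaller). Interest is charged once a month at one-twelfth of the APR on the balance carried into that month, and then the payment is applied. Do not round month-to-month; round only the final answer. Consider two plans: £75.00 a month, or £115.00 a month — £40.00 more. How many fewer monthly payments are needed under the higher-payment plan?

8 fewer payments

Monthly rate r = 9.1%/12 = 0.758333% = 0.00758333.
At £75.00/mo: n = ⌈−ln(1 − rB₀/P)/ln(1+r)⌉ = 21 payments (last £15.32); total interest = total paid − £1,400.00 = £115.32.
At £115.00/mo: 13 payments (last £94.52); total interest £74.52.
Payments saved = 21 − 13 = 8.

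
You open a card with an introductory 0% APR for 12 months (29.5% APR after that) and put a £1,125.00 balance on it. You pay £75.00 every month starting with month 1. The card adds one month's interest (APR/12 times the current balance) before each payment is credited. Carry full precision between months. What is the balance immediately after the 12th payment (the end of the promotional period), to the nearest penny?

£225.00

Promo months 1–12 at r₀ = 0%/12 = 0; months 13+ at r₁ = 29.5%/12 = 0.0245833.
After month 12 (no interest yet): B = £1,125.00 − 12·£75.00 = £225.00.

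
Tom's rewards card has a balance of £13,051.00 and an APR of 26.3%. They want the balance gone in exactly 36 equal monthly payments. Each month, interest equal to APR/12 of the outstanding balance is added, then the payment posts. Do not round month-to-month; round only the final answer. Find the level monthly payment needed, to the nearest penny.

£527.92

Monthly rate r = 26.3%/12 = 2.19167% = 0.0219167.
Level-payment amortization: P = B₀·r / (1 − (1+r)^(−n)) = 13051.00·0.0219167 / (1 − 1.02192^(−36)).
Denominator 1 − (1+r)^(−36) = 0.541813129.
P = 286.034 / 0.541813129 ≈ 527.92.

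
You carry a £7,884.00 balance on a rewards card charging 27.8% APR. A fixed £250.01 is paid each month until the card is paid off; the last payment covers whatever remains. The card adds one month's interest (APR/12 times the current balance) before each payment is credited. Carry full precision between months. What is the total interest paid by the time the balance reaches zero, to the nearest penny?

£6,432.11

Monthly rate r = 27.8%/12 = 2.31667% = 0.0231667.
Payoff takes n = ⌈−ln(1 − rB₀/P)/ln(1+r)⌉ = ⌈57.260⌉ = 58 payments; the last is £65.54.
Total paid = 57·£250.01 + £65.54 = £14,316.11.
Total interest = total paid − principal = £14,316.11 − £7,884.00 = £6,432.11.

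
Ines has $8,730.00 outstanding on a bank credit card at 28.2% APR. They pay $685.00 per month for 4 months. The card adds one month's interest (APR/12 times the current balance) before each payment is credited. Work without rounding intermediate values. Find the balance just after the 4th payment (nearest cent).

Monthly rate r = 28.2%/12 = 2.35% = 0.0235.
Each month: B ← B·(1+r) − $685.00.
Month 1: interest $205.16; balance after payment $8,250.16.
Month 2: interest $193.88; balance after payment $7,759.03.
Month 3: interest $182.34; balance after payment $7,256.37.
Month 4: interest $170.52; balance after payment $6,741.90.

$6,741.90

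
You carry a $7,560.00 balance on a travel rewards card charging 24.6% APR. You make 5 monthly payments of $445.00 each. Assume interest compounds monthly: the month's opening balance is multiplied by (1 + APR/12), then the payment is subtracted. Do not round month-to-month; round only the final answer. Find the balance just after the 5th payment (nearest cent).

$6,049.21

Monthly rate r = 24.6%/12 = 2.05% = 0.0205.
Each month: B ← B·(1+r) − $445.00.
Month 1: interest $154.98; balance after payment $7,269.98.
Month 2: interest $149.03; balance after payment $6,974.01.
Month 3: interest $142.97; balance after payment $6,671.98.
Month 4: interest $136.78; balance after payment $6,363.76.
Month 5: interest $130.46; balance after payment $6,049.21.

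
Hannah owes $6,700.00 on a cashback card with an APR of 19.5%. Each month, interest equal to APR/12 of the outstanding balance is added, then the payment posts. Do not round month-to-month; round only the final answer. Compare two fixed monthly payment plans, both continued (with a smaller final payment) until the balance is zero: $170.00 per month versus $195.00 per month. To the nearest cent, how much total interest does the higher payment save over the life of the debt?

$901.73

Monthly rate r = 19.5%/12 = 1.625% = 0.01625.
At $170.00/mo: n = ⌈−ln(1 − rB₀/P)/ln(1+r)⌉ = 64 payments (last $77.92); total interest = total paid − $6,700.00 = $4,087.92.
At $195.00/mo: 51 payments (last $136.19); total interest $3,186.19.
Interest saved = $4,087.92 − $3,186.19 = $901.73.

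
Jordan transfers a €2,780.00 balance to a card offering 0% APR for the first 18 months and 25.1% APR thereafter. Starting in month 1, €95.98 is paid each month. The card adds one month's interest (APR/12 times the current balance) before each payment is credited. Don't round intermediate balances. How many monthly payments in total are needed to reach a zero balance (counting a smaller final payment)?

Promo months 1–18 at r₀ = 0%/12 = 0; months 19+ at r₁ = 25.1%/12 = 0.0209167.
After month 18 (no interest yet): B = €2,780.00 − 18·€95.98 = €1,052.36.
Then at r₁ with €95.98/mo: n₂ = −ln(1 − r₁·B/P)/ln(1+r₁) ≈ 12.58 → 13 more payments.

31 payments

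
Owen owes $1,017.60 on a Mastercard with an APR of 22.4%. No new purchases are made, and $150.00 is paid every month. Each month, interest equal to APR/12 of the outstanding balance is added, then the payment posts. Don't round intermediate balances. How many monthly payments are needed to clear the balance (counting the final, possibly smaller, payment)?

Monthly rate r = 22.4%/12 = 1.86667% = 0.0186667.
Recurrence: B ← B·(1+r) − $150.00.
Month 1: interest $19.00; balance after payment $886.60.
Month 2: interest $16.55; balance after payment $753.14.
Closed form: n = −ln(1 − rB₀/P)/ln(1+r) = −ln(0.87337)/ln(1.01867) ≈ 7.321, so the balance reaches zero during payment 8.

8 payments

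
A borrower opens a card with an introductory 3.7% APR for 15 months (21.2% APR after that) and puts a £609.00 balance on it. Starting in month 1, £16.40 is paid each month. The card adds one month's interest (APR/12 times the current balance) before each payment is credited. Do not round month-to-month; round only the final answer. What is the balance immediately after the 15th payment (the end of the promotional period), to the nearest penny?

Promo months 1–15 at r₀ = 3.7%/12 = 0.00308333; months 16+ at r₁ = 21.2%/12 = 0.0176667.
After month 15: iterate B ← B·(1+r₀) − £16.40 for 15 months → £386.40.

£386.40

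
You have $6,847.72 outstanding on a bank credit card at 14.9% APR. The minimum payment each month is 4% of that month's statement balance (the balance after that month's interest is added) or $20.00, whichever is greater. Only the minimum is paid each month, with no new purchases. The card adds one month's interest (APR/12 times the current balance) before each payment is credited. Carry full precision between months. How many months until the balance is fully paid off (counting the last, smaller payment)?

122 months

Monthly rate r = 14.9%/12 = 1.24167% = 0.0124167.
While 4% of the post-interest balance exceeds $20.00, each month B ← (B·(1+r))·(1 − 0.04), i.e. B shrinks by the factor (1+r)·0.96 = 0.97192.
This holds for months 1–93. Entering month 94 the balance is $484.38; 4% of the post-interest balance is now below $20.00, so the flat $20.00 minimum applies from here.
From month 94 a fixed $20.00 at rate r clears $484.38 in 29 more payments. Total: 93 + 29 = 122 months.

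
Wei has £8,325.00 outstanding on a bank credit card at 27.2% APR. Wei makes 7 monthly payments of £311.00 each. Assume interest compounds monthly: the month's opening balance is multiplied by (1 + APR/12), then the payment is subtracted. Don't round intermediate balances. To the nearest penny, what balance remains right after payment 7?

Monthly rate r = 27.2%/12 = 2.26667% = 0.0226667.
Each month: B ← B·(1+r) − £311.00.
Month 1: interest £188.70; balance after payment £8,202.70.
Month 2: interest £185.93; balance after payment £8,077.63.
Month 3: interest £183.09; balance after payment £7,949.72.
Month 4: interest £180.19; balance after payment £7,818.91.
Month 5: interest £177.23; balance after payment £7,685.14.
Month 6: interest £174.20; balance after payment £7,548.34.
Month 7: interest £171.10; balance after payment £7,408.44.

£7,408.44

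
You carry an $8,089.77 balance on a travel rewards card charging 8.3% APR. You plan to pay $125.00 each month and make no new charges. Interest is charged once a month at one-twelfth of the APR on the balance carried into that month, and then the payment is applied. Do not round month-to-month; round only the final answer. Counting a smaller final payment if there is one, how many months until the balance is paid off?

87 months

Monthly rate r = 8.3%/12 = 0.691667% = 0.00691667.
Recurrence: B ← B·(1+r) − $125.00.
Month 1: interest $55.95; balance after payment $8,020.72.
Month 2: interest $55.48; balance after payment $7,951.20.
Closed form: n = −ln(1 − rB₀/P)/ln(1+r) = −ln(0.55237)/ln(1.00692) ≈ 86.110, so the balance reaches zero during payment 87.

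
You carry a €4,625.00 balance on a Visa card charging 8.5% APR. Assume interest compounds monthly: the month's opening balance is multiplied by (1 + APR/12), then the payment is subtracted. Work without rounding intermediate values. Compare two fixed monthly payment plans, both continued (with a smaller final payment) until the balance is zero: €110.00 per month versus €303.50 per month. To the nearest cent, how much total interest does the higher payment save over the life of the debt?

Monthly rate r = 8.5%/12 = 0.708333% = 0.00708333.
At €110.00/mo: n = ⌈−ln(1 − rB₀/P)/ln(1+r)⌉ = 51 payments (last €10.16); total interest = total paid − €4,625.00 = €885.16.
At €303.50/mo: 17 payments (last €55.64); total interest €286.64.
Interest saved = €885.16 − €286.64 = €598.52.

€598.52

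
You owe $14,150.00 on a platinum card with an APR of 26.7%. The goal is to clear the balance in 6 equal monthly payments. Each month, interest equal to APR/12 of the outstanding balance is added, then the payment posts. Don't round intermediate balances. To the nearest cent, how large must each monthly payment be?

Monthly rate r = 26.7%/12 = 2.225% = 0.02225.
Level-payment amortization: P = B₀·r / (1 − (1+r)^(−n)) = 14150.00·0.02225 / (1 − 1.02225^(−6)).
Denominator 1 − (1+r)^(−6) = 0.123690975.
P = 314.837 / 0.123690975 ≈ 2545.36.

$2,545.36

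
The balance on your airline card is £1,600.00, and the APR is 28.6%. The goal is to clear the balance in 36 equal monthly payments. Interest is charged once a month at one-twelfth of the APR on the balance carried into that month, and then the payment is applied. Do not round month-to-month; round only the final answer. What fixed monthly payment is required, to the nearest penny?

£66.70

Monthly rate r = 28.6%/12 = 2.38333% = 0.0238333.
Level-payment amortization: P = B₀·r / (1 − (1+r)^(−n)) = 1600.00·0.0238333 / (1 − 1.02383^(−36)).
Denominator 1 − (1+r)^(−36) = 0.57170159.
P = 38.1333 / 0.57170159 ≈ 66.70.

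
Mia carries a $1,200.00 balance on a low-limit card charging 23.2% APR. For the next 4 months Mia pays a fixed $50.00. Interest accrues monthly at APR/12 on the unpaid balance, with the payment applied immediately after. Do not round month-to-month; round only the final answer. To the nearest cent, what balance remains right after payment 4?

Monthly rate r = 23.2%/12 = 1.93333% = 0.0193333.
Each month: B ← B·(1+r) − $50.00.
Month 1: interest $23.20; balance after payment $1,173.20.
Month 2: interest $22.68; balance after payment $1,145.88.
Month 3: interest $22.15; balance after payment $1,118.04.
Month 4: interest $21.62; balance after payment $1,089.65.

$1,089.65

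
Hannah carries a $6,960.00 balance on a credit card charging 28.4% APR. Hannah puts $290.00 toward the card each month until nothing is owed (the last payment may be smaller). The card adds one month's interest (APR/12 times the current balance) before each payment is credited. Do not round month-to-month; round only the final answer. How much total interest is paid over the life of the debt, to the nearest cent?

$3,446.32

Monthly rate r = 28.4%/12 = 2.36667% = 0.0236667.
Payoff takes n = ⌈−ln(1 − rB₀/P)/ln(1+r)⌉ = ⌈35.883⌉ = 36 payments; the last is $256.32.
Total paid = 35·$290.00 + $256.32 = $10,406.32.
Total interest = total paid − principal = $10,406.32 − $6,960.00 = $3,446.32.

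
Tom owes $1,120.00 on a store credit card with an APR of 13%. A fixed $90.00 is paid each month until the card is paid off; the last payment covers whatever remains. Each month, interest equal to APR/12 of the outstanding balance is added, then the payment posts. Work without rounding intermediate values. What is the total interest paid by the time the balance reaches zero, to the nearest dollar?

$90

Monthly rate r = 13%/12 = 1.08333% = 0.0108333.
Payoff takes n = ⌈−ln(1 − rB₀/P)/ln(1+r)⌉ = ⌈13.440⌉ = 14 payments; the last is $39.68.
Total paid = 13·$90.00 + $39.68 = $1,209.68.
Total interest = total paid − principal = $1,209.68 − $1,120.00 = $89.68.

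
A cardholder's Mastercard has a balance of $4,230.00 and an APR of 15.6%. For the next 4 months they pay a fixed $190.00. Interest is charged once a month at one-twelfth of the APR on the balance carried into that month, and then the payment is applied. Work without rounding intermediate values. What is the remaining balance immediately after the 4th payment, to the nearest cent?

$3,679.34

Monthly rate r = 15.6%/12 = 1.3% = 0.013.
Each month: B ← B·(1+r) − $190.00.
Month 1: interest $54.99; balance after payment $4,094.99.
Month 2: interest $53.23; balance after payment $3,958.22.
Month 3: interest $51.46; balance after payment $3,819.68.
Month 4: interest $49.66; balance after payment $3,679.34.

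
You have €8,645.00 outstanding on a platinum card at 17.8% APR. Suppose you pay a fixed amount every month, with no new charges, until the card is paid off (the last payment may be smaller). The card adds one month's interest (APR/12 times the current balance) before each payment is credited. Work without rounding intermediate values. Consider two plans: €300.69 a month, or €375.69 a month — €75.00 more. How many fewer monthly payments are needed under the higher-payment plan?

Monthly rate r = 17.8%/12 = 1.48333% = 0.0148333.
At €300.69/mo: n = ⌈−ln(1 − rB₀/P)/ln(1+r)⌉ = 38 payments (last €227.82); total interest = total paid − €8,645.00 = €2,708.35.
At €375.69/mo: 29 payments (last €134.57); total interest €2,008.89.
Payments saved = 38 − 29 = 9.

9 fewer payments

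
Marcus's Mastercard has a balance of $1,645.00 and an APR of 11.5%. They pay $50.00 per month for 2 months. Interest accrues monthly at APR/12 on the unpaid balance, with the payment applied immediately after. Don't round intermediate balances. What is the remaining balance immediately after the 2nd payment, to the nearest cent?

Monthly rate r = 11.5%/12 = 0.958333% = 0.00958333.
Each month: B ← B·(1+r) − $50.00.
Month 1: interest $15.76; balance after payment $1,610.76.
Month 2: interest $15.44; balance after payment $1,576.20.

$1,576.20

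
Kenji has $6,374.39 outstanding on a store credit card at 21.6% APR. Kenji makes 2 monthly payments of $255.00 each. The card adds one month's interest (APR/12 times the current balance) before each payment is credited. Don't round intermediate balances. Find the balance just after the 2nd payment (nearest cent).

$6,091.34

Monthly rate r = 21.6%/12 = 1.8% = 0.018.
Each month: B ← B·(1+r) − $255.00.
Month 1: interest $114.74; balance after payment $6,234.13.
Month 2: interest $112.21; balance after payment $6,091.34.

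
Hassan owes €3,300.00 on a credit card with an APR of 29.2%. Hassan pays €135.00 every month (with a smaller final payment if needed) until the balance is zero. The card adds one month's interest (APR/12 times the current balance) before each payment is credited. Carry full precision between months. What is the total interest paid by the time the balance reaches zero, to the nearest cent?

€1,773.21

Monthly rate r = 29.2%/12 = 2.43333% = 0.0243333.
Payoff takes n = ⌈−ln(1 − rB₀/P)/ln(1+r)⌉ = ⌈37.576⌉ = 38 payments; the last is €78.21.
Total paid = 37·€135.00 + €78.21 = €5,073.21.
Total interest = total paid − principal = €5,073.21 − €3,300.00 = €1,773.21.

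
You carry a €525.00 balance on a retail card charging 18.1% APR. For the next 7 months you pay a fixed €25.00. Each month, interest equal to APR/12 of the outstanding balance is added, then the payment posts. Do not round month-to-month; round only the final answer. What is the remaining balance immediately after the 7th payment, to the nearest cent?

Monthly rate r = 18.1%/12 = 1.50833% = 0.0150833.
Each month: B ← B·(1+r) − €25.00.
Month 1: interest €7.92; balance after payment €507.92.
Month 2: interest €7.66; balance after payment €490.58.
Month 3: interest €7.40; balance after payment €472.98.
Month 4: interest €7.13; balance after payment €455.11.
Month 5: interest €6.86; balance after payment €436.98.
Month 6: interest €6.59; balance after payment €418.57.
Month 7: interest €6.31; balance after payment €399.88.

€399.88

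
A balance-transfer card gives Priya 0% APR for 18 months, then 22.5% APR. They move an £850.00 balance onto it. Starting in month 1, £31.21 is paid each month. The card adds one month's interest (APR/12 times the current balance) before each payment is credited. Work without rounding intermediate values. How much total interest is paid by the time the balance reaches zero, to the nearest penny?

Promo months 1–18 at r₀ = 0%/12 = 0; months 19+ at r₁ = 22.5%/12 = 0.01875.
After month 18 (no interest yet): B = £850.00 − 18·£31.21 = £288.22.
Then at r₁ with £31.21/mo: n₂ = −ln(1 − r₁·B/P)/ln(1+r₁) ≈ 10.24 → 11 more payments.
Total paid = 28·£31.21 + £7.40 = £881.28; interest = £881.28 − £850.00 = £31.28.

£31.28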